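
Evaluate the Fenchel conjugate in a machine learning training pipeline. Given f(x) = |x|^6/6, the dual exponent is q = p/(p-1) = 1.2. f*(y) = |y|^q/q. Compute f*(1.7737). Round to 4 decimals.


The conjugate exponent q satisfies 1/p + 1/q = 1.
p = 6, so q = 6/(6 - 1) = 1.2
|y|^q = 1.7737^1.2 = 1.9891
f*(1.7737) = 1.9891 / 1.2 = 1.6576


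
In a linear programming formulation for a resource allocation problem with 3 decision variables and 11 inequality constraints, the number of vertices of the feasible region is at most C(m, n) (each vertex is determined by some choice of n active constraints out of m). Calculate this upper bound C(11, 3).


Each vertex corresponds to some choice of n active constraints out of m, so the number of vertices is at most C(m, n) = m! / (n!(m-n)!).
m = 11, n = 3
Numerator: 11 * 10 * 9
Denominator: 3! = 6
C(11, 3) = 165


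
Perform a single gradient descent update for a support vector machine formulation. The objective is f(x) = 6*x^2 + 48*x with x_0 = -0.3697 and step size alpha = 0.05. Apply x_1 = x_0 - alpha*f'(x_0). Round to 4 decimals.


We compute the gradient at x_0 and apply the update.
f'(x) = 12*x + 48
f'(-0.3697) = 12*-0.3697 + 48 = 43.5636
x_1 = -0.3697 - 0.05*43.5636 = -2.5479


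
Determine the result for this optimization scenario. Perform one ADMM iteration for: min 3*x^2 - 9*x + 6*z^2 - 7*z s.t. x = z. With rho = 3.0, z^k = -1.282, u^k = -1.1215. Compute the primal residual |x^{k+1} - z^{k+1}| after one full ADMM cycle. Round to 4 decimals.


ADMM iteration with rho = 3.0, z^k = -1.282, u^k = -1.1215
Step 1: x-update.
Minimize 3*x^2 - 9*x + (3.0/2)*(x + 1.282 - 1.1215)^2
FOC: (2*3 + 3.0)*x = 9 + 3.0*(-1.282 + 1.1215)
x^{k+1} = 0.9465
Step 2: z-update.
Minimize 6*z^2 - 7*z + (3.0/2)*(0.9465 - z - 1.1215)^2
FOC: (2*6 + 3.0)*z = 7 + 3.0*(0.9465 - 1.1215)
z^{k+1} = 0.4317
Step 3: u-update.
u^{k+1} = -1.1215 + 0.9465 - 0.4317 = -0.6067
Step 4: Primal residual = |0.9465 - 0.4317| = 0.5148


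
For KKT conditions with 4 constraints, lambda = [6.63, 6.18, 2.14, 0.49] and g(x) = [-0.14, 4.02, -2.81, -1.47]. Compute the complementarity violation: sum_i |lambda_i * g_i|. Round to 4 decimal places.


KKT complementary slackness check:
lambda_1 * g_1 = 6.63 * -0.14 = -0.9282
lambda_2 * g_2 = 6.18 * 4.02 = 24.8436
lambda_3 * g_3 = 2.14 * -2.81 = -6.0134
lambda_4 * g_4 = 0.49 * -1.47 = -0.7203
Total violation = 0.9282 + 24.8436 + 6.0134 + 0.7203 = 32.5055


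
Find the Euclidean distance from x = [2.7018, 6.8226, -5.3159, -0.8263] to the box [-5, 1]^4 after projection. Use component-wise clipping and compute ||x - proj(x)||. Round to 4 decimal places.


Project each component onto [-5, 1].
clip(2.7018) = 1.0, clip(6.8226) = 1.0, clip(-5.3159) = -5.0, clip(-0.8263) = -0.8263
Projection = [1.0, 1.0, -5.0, -0.8263]
Squared diffs: [2.8961, 33.9027, 0.0998, 0.0]
Distance = sqrt(36.8986) = 6.0744


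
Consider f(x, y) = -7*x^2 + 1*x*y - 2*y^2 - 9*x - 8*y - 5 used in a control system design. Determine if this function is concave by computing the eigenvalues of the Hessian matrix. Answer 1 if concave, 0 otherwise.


The Hessian of f(x,y) = -7*x^2 + 1*x*y - 2*y^2 - 9*x - 8*y - 5 is:
H = [[-14, 1], [1, -4]]
Trace = -14 - 4 = -18
Determinant = -14*-4 - (1)^2 = 55
Discriminant = (-18)^2 - 4*55 = 104.0
Eigenvalues: lambda_1 = -14.099, lambda_2 = -3.901
The function is concave.

1


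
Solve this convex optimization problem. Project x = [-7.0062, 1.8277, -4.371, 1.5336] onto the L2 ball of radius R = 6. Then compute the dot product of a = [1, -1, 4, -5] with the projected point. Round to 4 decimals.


Step 1: Compute ||x|| (intermediates to 6 decimals).
||x|| = sqrt((-7.0062)^2 + 1.8277^2 + (-4.371)^2 + 1.5336^2) = 8.595632
Step 2: Project.
Since ||x|| > R, scale = R/||x|| = 6/8.595632 = 0.698029, proj(x) = scale * x
proj(x) = [-4.890531, 1.275788, -3.051085, 1.070497]
Step 3: Dot product.
a^T * proj(x) = 1*(-4.890531) - 1*1.275788 + 4*(-3.051085) - 5*1.070497 = -23.7231


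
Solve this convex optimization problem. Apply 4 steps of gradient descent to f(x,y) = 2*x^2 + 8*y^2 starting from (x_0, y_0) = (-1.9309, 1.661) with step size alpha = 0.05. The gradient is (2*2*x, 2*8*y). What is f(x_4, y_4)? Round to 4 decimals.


Gradient descent on f(x,y) = 2*x^2 + 8*y^2.
Starting point: (-1.9309, 1.661), alpha = 0.05
Step 1: grad_x = 2*2*-1.9309 = -7.7236, grad_y = 2*8*1.661 = 26.576
  x_1 = -1.9309 - 0.05*-7.7236 = -1.5447
  y_1 = 1.661 - 0.05*26.576 = 0.3322
Step 2: grad_x = 2*2*-1.5447 = -6.1789, grad_y = 2*8*0.3322 = 5.3152
  x_2 = -1.5447 - 0.05*-6.1789 = -1.2358
  y_2 = 0.3322 - 0.05*5.3152 = 0.0664
Step 3: grad_x = 2*2*-1.2358 = -4.9431, grad_y = 2*8*0.0664 = 1.063
  x_3 = -1.2358 - 0.05*-4.9431 = -0.9886
  y_3 = 0.0664 - 0.05*1.063 = 0.0133
Step 4: grad_x = 2*2*-0.9886 = -3.9545, grad_y = 2*8*0.0133 = 0.2126
  x_4 = -0.9886 - 0.05*-3.9545 = -0.7909
  y_4 = 0.0133 - 0.05*0.2126 = 0.0027
f(-0.7909, 0.0027) = 2*(-0.7909)^2 + 8*0.0027^2 = 1.2511


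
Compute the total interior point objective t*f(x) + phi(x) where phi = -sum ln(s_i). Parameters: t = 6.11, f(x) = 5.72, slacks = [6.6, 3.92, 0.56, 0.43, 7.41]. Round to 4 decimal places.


Step 1: Compute log-barrier.
ln values: [1.8871, 1.3661, -0.5798, -0.844, 2.0028]
phi = -(1.8871 + 1.3661 - 0.5798 - 0.844 + 2.0028) = -3.8322
Step 2: Compute augmented objective.
t*f(x) = 6.11*5.72 = 34.9492
Total = 34.9492 - 3.8322 = 31.117


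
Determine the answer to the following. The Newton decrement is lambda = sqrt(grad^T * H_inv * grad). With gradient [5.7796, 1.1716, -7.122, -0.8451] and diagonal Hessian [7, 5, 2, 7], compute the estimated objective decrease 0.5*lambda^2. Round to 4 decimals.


Step 1: H is diagonal, so H^(-1) * g = [0.8257, 0.2343, -3.561, -0.1207].
Step 2: g^T H^(-1) g = sum_i g_i^2 / H_ii
  = (5.7796)^2/7 + (1.1716)^2/5 + (-7.122)^2/2 + (-0.8451)^2/7
  = 4.772 + 0.2745 + 25.3614 + 0.102 = 30.51
Step 3: Objective decrease = 0.5 * g^T H^(-1) g = 15.255


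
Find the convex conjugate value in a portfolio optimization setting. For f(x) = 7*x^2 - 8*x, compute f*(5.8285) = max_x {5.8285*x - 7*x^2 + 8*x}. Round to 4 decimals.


f*(y) = sup_x {y*x - a*x^2 - b*x} = sup_x {(y-b)*x - a*x^2}
FOC: (y - b) - 2a*x = 0 => x* = (y - b)/(2a)
x* = (5.8285 + 8)/(2*7) = 0.9878
f*(5.8285) = (y-b)^2/(4a) = (5.8285 + 8)^2/(4*7)
= 191.2274/28 = 6.8296


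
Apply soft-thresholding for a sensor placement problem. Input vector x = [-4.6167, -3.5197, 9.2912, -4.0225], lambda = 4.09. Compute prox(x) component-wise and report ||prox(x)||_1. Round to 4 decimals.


Soft-thresholding with lambda = 4.09:
prox(-4.6167) = sign(-4.6167)*max(|-4.6167| - 4.09, 0) = -0.5267
prox(-3.5197) = sign(-3.5197)*max(|-3.5197| - 4.09, 0) = 0.0
prox(9.2912) = sign(9.2912)*max(|9.2912| - 4.09, 0) = 5.2012
prox(-4.0225) = sign(-4.0225)*max(|-4.0225| - 4.09, 0) = 0.0
prox(x) = [-0.5267, 0.0, 5.2012, 0.0]
||prox(x)||_1 = 0.5267 + 0.0 + 5.2012 + 0.0 = 5.7279


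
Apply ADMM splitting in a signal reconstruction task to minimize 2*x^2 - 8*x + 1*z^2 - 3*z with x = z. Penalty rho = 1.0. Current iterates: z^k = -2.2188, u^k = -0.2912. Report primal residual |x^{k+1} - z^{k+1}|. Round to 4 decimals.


ADMM iteration with rho = 1.0, z^k = -2.2188, u^k = -0.2912
Step 1: x-update.
Minimize 2*x^2 - 8*x + (1.0/2)*(x + 2.2188 - 0.2912)^2
FOC: (2*2 + 1.0)*x = 8 + 1.0*(-2.2188 + 0.2912)
x^{k+1} = 1.2145
Step 2: z-update.
Minimize 1*z^2 - 3*z + (1.0/2)*(1.2145 - z - 0.2912)^2
FOC: (2*1 + 1.0)*z = 3 + 1.0*(1.2145 - 0.2912)
z^{k+1} = 1.3078
Step 3: u-update.
u^{k+1} = -0.2912 + 1.2145 - 1.3078 = -0.3845
Step 4: Primal residual = |1.2145 - 1.3078| = 0.0933


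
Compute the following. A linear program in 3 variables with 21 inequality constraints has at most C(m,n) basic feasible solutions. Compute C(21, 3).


Each vertex corresponds to some choice of n active constraints out of m, so the number of vertices is at most C(m, n) = m! / (n!(m-n)!).
m = 21, n = 3
Numerator: 21 * 20 * 19
Denominator: 3! = 6
C(21, 3) = 1330


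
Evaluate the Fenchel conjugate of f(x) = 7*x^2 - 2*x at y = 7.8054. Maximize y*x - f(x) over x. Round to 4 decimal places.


f*(y) = sup_x {y*x - a*x^2 - b*x} = sup_x {(y-b)*x - a*x^2}
FOC: (y - b) - 2a*x = 0 => x* = (y - b)/(2a)
x* = (7.8054 + 2)/(2*7) = 0.7004
f*(7.8054) = (y-b)^2/(4a) = (7.8054 + 2)^2/(4*7)
= 96.1459/28 = 3.4338


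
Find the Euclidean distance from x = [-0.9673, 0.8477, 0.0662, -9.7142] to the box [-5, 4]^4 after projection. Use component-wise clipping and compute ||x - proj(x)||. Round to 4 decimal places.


Project each component onto [-5, 4].
clip(-0.9673) = -0.9673, clip(0.8477) = 0.8477, clip(0.0662) = 0.0662, clip(-9.7142) = -5.0
Projection = [-0.9673, 0.8477, 0.0662, -5.0]
Squared diffs: [0.0, 0.0, 0.0, 22.2237]
Distance = sqrt(22.2237) = 4.7142


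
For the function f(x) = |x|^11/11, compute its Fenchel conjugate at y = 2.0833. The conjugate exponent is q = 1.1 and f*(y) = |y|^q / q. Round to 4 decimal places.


The conjugate exponent q satisfies 1/p + 1/q = 1.
p = 11, so q = 11/(11 - 1) = 1.1
|y|^q = 2.0833^1.1 = 2.242
f*(2.0833) = 2.242 / 1.1 = 2.0381


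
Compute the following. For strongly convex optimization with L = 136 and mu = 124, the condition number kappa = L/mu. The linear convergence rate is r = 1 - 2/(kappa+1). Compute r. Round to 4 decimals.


Step 1: Compute the condition number.
kappa = L/mu = 136/124 = 1.0968
Step 2: Compute the convergence rate.
r = 1 - 2/(kappa + 1) = 1 - 2*mu/(L + mu) = (L - mu)/(L + mu) = 12/260 = 0.0462


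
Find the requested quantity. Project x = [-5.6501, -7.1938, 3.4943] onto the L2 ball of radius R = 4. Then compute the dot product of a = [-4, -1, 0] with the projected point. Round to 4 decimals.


Step 1: Compute ||x|| (intermediates to 6 decimals).
||x|| = sqrt((-5.6501)^2 + (-7.1938)^2 + 3.4943^2) = 9.792064
Step 2: Project.
Since ||x|| > R, scale = R/||x|| = 4/9.792064 = 0.408494, proj(x) = scale * x
proj(x) = [-2.308032, -2.938624, 1.427401]
Step 3: Dot product.
a^T * proj(x) = -4*(-2.308032) - 1*(-2.938624) + 0*1.427401 = 12.1708


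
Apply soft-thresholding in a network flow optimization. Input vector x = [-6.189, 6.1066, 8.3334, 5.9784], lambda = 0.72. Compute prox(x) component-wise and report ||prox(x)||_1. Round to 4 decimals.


Soft-thresholding with lambda = 0.72:
prox(-6.189) = sign(-6.189)*max(|-6.189| - 0.72, 0) = -5.469
prox(6.1066) = sign(6.1066)*max(|6.1066| - 0.72, 0) = 5.3866
prox(8.3334) = sign(8.3334)*max(|8.3334| - 0.72, 0) = 7.6134
prox(5.9784) = sign(5.9784)*max(|5.9784| - 0.72, 0) = 5.2584
prox(x) = [-5.469, 5.3866, 7.6134, 5.2584]
||prox(x)||_1 = 5.469 + 5.3866 + 7.6134 + 5.2584 = 23.7274


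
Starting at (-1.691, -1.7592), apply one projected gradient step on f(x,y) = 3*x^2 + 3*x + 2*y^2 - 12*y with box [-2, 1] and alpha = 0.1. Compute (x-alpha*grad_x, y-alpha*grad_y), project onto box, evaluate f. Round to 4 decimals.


Step 1: Compute gradient at (-1.691, -1.7592).
grad_x = 2*3*-1.691 + 3 = -7.146
grad_y = 2*2*-1.7592 - 12 = -19.0368
Step 2: Gradient step.
x_raw = -1.691 - 0.1*-7.146 = -0.9764
y_raw = -1.7592 - 0.1*-19.0368 = 0.1445
Step 3: Project onto [-2, 1].
x_proj = clip(-0.9764) = -0.9764
y_proj = clip(0.1445) = 0.1445
Step 4: Evaluate f.
f(-0.9764, 0.1445) = -1.7611


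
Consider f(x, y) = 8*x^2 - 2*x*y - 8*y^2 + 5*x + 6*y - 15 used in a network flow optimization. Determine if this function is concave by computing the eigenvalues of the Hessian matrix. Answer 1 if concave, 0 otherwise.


The Hessian of f(x,y) = 8*x^2 - 2*x*y - 8*y^2 + 5*x + 6*y - 15 is:
H = [[16, -2], [-2, -16]]
Trace = 16 - 16 = 0
Determinant = 16*-16 - (-2)^2 = -260
Discriminant = (0)^2 - 4*-260 = 1040.0
Eigenvalues: lambda_1 = -16.1245, lambda_2 = 16.1245
The function is not concave.

0


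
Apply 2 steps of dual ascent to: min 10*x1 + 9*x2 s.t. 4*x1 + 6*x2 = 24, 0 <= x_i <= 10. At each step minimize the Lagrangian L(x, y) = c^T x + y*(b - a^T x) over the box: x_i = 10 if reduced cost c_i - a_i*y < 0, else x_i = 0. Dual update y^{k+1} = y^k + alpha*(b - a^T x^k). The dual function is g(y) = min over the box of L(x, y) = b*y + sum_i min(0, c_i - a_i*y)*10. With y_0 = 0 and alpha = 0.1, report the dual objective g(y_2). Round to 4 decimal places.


Dual ascent for LP: min 10*x1 + 9*x2, 4*x1 + 6*x2 = 24, 0 <= x_i <= 10
Step 1: y^k = 0.0, reduced costs: (10.0, 9.0)
  x^k = (0.0, 0.0), subgradient = b - a^T x = 24.0
  y^{k+1} = 0.0 + 0.1*24.0 = 2.4
Step 2: y^k = 2.4, reduced costs: (0.4, -5.4)
  x^k = (0.0, 10.0), subgradient = b - a^T x = -36.0
  y^{k+1} = 2.4 + 0.1*-36.0 = -1.2
Dual objective at y_2 = -1.2: reduced costs (14.8, 16.2), box minimizer x = (0.0, 0.0)
g(y_2) = b*y + (c1 - a1*y)*x1 + (c2 - a2*y)*x2 = 24*(-1.2) + 14.8*0.0 + 16.2*0.0 = -28.8 + 0.0 + 0.0 = -28.8


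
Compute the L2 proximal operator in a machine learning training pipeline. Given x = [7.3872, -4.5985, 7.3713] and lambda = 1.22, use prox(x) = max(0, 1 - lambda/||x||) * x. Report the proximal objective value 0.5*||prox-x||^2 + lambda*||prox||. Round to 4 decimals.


Step 1: Compute ||x||.
||x|| = 11.4041
Step 2: Compute scaling factor.
scale = max(0, 1 - 1.22/11.4041) = 0.893
Step 3: prox(x) = [6.5969, -4.1066, 6.5827]
||prox(x)|| = 10.1841
Step 4: Proximal objective.
0.5*||prox-x||^2 = 0.7442
lambda*||prox|| = 12.4246
Total = 13.1688


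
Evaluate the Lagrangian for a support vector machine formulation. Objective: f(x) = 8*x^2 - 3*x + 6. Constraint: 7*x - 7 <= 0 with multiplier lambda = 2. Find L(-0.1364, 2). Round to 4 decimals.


Step 1: Evaluate f(x).
f(-0.1364) = 8*(-0.1364)^2 - 3*(-0.1364) + 6 = 6.558
Step 2: Evaluate g(x).
g(-0.1364) = 7*-0.1364 - 7 = -7.9548
Step 3: Compute Lagrangian.
L = 6.558 + 2*-7.9548 = -9.3516


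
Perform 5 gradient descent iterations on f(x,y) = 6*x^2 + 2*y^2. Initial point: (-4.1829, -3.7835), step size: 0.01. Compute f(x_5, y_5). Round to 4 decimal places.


Gradient descent on f(x,y) = 6*x^2 + 2*y^2.
Starting point: (-4.1829, -3.7835), alpha = 0.01
Step 1: grad_x = 2*6*-4.1829 = -50.1948, grad_y = 2*2*-3.7835 = -15.134
  x_1 = -4.1829 - 0.01*-50.1948 = -3.681
  y_1 = -3.7835 - 0.01*-15.134 = -3.6322
Step 2: grad_x = 2*6*-3.681 = -44.1714, grad_y = 2*2*-3.6322 = -14.5286
  x_2 = -3.681 - 0.01*-44.1714 = -3.2392
  y_2 = -3.6322 - 0.01*-14.5286 = -3.4869
Step 3: grad_x = 2*6*-3.2392 = -38.8709, grad_y = 2*2*-3.4869 = -13.9475
  x_3 = -3.2392 - 0.01*-38.8709 = -2.8505
  y_3 = -3.4869 - 0.01*-13.9475 = -3.3474
Step 4: grad_x = 2*6*-2.8505 = -34.2064, grad_y = 2*2*-3.3474 = -13.3896
  x_4 = -2.8505 - 0.01*-34.2064 = -2.5085
  y_4 = -3.3474 - 0.01*-13.3896 = -3.2135
Step 5: grad_x = 2*6*-2.5085 = -30.1016, grad_y = 2*2*-3.2135 = -12.854
  x_5 = -2.5085 - 0.01*-30.1016 = -2.2074
  y_5 = -3.2135 - 0.01*-12.854 = -3.085
f(-2.2074, -3.085) = 6*(-2.2074)^2 + 2*(-3.085)^2 = 48.271


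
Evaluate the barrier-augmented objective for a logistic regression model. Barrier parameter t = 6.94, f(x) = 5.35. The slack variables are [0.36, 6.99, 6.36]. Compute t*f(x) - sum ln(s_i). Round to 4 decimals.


Step 1: Compute log-barrier.
ln values: [-1.0217, 1.9445, 1.85]
phi = -(-1.0217 + 1.9445 + 1.85) = -2.7729
Step 2: Compute augmented objective.
t*f(x) = 6.94*5.35 = 37.129
Total = 37.129 - 2.7729 = 34.3561


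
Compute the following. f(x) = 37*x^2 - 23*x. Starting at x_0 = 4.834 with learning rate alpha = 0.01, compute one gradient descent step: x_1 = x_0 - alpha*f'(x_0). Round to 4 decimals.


We compute the gradient at x_0 and apply the update.
f'(x) = 74*x - 23
f'(4.834) = 74*4.834 - 23 = 334.716
x_1 = 4.834 - 0.01*334.716 = 1.4868


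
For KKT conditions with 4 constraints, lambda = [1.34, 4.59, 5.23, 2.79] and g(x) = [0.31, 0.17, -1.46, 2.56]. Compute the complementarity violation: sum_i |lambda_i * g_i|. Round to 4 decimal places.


KKT complementary slackness check:
lambda_1 * g_1 = 1.34 * 0.31 = 0.4154
lambda_2 * g_2 = 4.59 * 0.17 = 0.7803
lambda_3 * g_3 = 5.23 * -1.46 = -7.6358
lambda_4 * g_4 = 2.79 * 2.56 = 7.1424
Total violation = 0.4154 + 0.7803 + 7.6358 + 7.1424 = 15.9739


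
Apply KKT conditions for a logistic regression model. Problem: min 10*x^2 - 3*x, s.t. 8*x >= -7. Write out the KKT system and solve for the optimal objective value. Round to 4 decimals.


Step 1: Try lambda = 0 (constraint inactive).
Stationarity: 2*10*x - 3 = 0
x* = 3/(2*10) = 0.15
Check constraint: 8*0.15 = 1.2 >= -7 -- satisfied.
Step 2: Compute optimal value.
f(x*) = 10*0.15^2 - 3*0.15 = -0.225


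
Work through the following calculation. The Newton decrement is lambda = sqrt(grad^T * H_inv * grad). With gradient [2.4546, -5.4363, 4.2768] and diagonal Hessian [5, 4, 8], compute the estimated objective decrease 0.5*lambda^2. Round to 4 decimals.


Step 1: H is diagonal, so H^(-1) * g = [0.4909, -1.3591, 0.5346].
Step 2: g^T H^(-1) g = sum_i g_i^2 / H_ii
  = (2.4546)^2/5 + (-5.4363)^2/4 + (4.2768)^2/8
  = 1.205 + 7.3883 + 2.2864 = 10.8797
Step 3: Objective decrease = 0.5 * g^T H^(-1) g = 5.4399


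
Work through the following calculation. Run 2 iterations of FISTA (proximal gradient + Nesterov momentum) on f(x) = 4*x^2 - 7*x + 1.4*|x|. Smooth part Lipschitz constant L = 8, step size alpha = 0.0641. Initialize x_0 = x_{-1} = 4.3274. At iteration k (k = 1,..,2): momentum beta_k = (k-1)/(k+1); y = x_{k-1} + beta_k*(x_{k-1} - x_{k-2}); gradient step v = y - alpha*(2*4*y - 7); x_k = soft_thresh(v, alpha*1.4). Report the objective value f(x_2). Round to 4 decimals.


FISTA on f(x) = 4*x^2 - 7*x + 1.4*|x|
L = 8, alpha = 0.0641
Iteration 1: beta = 0.0, y = 4.3274 + 0.0*(4.3274 - 4.3274) = 4.3274
  grad(y) = 27.6192, v = y - alpha*grad = 2.557
  prox(v) = soft_thresh(2.557, 0.0897) = 2.4673
Iteration 2: beta = 0.3333, y = 2.4673 + 0.3333*(2.4673 - 4.3274) = 1.8472
  grad(y) = 7.7778, v = y - alpha*grad = 1.3487
  prox(v) = soft_thresh(1.3487, 0.0897) = 1.2589
f(x_2) = 4*1.2589^2 - 7*1.2589 + 1.4*|1.2589| = -0.7104


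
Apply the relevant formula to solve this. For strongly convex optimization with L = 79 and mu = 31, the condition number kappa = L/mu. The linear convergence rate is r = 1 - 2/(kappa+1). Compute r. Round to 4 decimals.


Step 1: Compute the condition number.
kappa = L/mu = 79/31 = 2.5484
Step 2: Compute the convergence rate.
r = 1 - 2/(kappa + 1) = 1 - 2*mu/(L + mu) = (L - mu)/(L + mu) = 48/110 = 0.4364


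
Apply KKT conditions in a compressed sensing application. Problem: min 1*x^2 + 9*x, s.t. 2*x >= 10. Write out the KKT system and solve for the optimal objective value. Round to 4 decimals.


Step 1: Try lambda = 0 (constraint inactive).
x_unc = -9/(2*1) = -4.5
Check: 2*-4.5 = -9.0 < 10 -- violated!
Step 2: Constraint must be active: 2*x = 10
x* = 10/2 = 5.0
lambda = (2*1*5.0 + 9)/2 = 9.5
Step 3: Compute optimal value.
f(x*) = 1*5.0^2 + 9*5.0 = 70.0


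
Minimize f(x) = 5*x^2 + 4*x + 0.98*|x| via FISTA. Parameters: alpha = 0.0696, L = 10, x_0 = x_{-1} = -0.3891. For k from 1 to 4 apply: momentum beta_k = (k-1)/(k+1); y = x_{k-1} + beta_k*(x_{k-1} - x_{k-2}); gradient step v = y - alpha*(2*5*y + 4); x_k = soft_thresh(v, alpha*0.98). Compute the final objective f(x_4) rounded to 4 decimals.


FISTA on f(x) = 5*x^2 + 4*x + 0.98*|x|
L = 10, alpha = 0.0696
Iteration 1: beta = 0.0, y = -0.3891 + 0.0*(-0.3891 + 0.3891) = -0.3891
  grad(y) = 0.109, v = y - alpha*grad = -0.3967
  prox(v) = soft_thresh(-0.3967, 0.0682) = -0.3285
Iteration 2: beta = 0.3333, y = -0.3285 + 0.3333*(-0.3285 + 0.3891) = -0.3083
  grad(y) = 0.9173, v = y - alpha*grad = -0.3721
  prox(v) = soft_thresh(-0.3721, 0.0682) = -0.3039
Iteration 3: beta = 0.5, y = -0.3039 + 0.5*(-0.3039 + 0.3285) = -0.2916
  grad(y) = 1.0838, v = y - alpha*grad = -0.3671
  prox(v) = soft_thresh(-0.3671, 0.0682) = -0.2988
Iteration 4: beta = 0.6, y = -0.2988 + 0.6*(-0.2988 + 0.3039) = -0.2958
  grad(y) = 1.0419, v = y - alpha*grad = -0.3683
  prox(v) = soft_thresh(-0.3683, 0.0682) = -0.3001
f(x_4) = 5*(-0.3001)^2 + 4*(-0.3001) + 0.98*|-0.3001| = -0.456


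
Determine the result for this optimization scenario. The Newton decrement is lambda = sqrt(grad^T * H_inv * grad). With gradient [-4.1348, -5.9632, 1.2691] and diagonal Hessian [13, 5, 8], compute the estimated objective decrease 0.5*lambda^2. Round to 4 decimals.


Step 1: H is diagonal, so H^(-1) * g = [-0.3181, -1.1926, 0.1586].
Step 2: g^T H^(-1) g = sum_i g_i^2 / H_ii
  = (-4.1348)^2/13 + (-5.9632)^2/5 + (1.2691)^2/8
  = 1.3151 + 7.112 + 0.2013 = 8.6284
Step 3: Objective decrease = 0.5 * g^T H^(-1) g = 4.3142


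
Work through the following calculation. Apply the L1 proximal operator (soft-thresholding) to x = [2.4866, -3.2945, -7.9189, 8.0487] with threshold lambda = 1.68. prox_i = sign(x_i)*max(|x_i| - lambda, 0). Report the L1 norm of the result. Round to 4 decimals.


Soft-thresholding with lambda = 1.68:
prox(2.4866) = sign(2.4866)*max(|2.4866| - 1.68, 0) = 0.8066
prox(-3.2945) = sign(-3.2945)*max(|-3.2945| - 1.68, 0) = -1.6145
prox(-7.9189) = sign(-7.9189)*max(|-7.9189| - 1.68, 0) = -6.2389
prox(8.0487) = sign(8.0487)*max(|8.0487| - 1.68, 0) = 6.3687
prox(x) = [0.8066, -1.6145, -6.2389, 6.3687]
||prox(x)||_1 = 0.8066 + 1.6145 + 6.2389 + 6.3687 = 15.0287


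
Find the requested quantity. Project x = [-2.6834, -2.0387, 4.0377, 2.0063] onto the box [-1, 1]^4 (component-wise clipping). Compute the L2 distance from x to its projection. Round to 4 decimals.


Project each component onto [-1, 1].
clip(-2.6834) = -1.0, clip(-2.0387) = -1.0, clip(4.0377) = 1.0, clip(2.0063) = 1.0
Projection = [-1.0, -1.0, 1.0, 1.0]
Squared diffs: [2.8338, 1.0789, 9.2276, 1.0126]
Distance = sqrt(14.1529) = 3.762


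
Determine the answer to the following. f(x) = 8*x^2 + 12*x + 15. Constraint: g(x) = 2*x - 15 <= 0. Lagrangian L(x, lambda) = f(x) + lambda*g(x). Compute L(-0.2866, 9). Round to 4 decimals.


Step 1: Evaluate f(x).
f(-0.2866) = 8*(-0.2866)^2 + 12*(-0.2866) + 15 = 12.2179
Step 2: Evaluate g(x).
g(-0.2866) = 2*-0.2866 - 15 = -15.5732
Step 3: Compute Lagrangian.
L = 12.2179 + 9*-15.5732 = -127.9409


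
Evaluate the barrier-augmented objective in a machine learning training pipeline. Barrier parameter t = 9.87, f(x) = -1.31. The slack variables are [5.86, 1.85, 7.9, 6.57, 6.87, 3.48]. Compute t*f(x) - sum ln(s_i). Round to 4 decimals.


Step 1: Compute log-barrier.
ln values: [1.7681, 0.6152, 2.0669, 1.8825, 1.9272, 1.247]
phi = -(1.7681 + 0.6152 + 2.0669 + 1.8825 + 1.9272 + 1.247) = -9.5069
Step 2: Compute augmented objective.
t*f(x) = 9.87*-1.31 = -12.9297
Total = -12.9297 - 9.5069 = -22.4366


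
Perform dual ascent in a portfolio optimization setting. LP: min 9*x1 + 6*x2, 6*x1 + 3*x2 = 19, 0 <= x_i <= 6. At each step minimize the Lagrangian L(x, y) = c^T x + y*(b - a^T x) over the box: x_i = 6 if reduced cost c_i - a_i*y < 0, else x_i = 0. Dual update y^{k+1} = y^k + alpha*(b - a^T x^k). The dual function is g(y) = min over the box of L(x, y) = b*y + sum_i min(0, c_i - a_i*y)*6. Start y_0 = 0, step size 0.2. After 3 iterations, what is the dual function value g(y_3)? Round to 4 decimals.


Dual ascent for LP: min 9*x1 + 6*x2, 6*x1 + 3*x2 = 19, 0 <= x_i <= 6
Step 1: y^k = 0.0, reduced costs: (9.0, 6.0)
  x^k = (0.0, 0.0), subgradient = b - a^T x = 19.0
  y^{k+1} = 0.0 + 0.2*19.0 = 3.8
Step 2: y^k = 3.8, reduced costs: (-13.8, -5.4)
  x^k = (6.0, 6.0), subgradient = b - a^T x = -35.0
  y^{k+1} = 3.8 + 0.2*-35.0 = -3.2
Step 3: y^k = -3.2, reduced costs: (28.2, 15.6)
  x^k = (0.0, 0.0), subgradient = b - a^T x = 19.0
  y^{k+1} = -3.2 + 0.2*19.0 = 0.6
Dual objective at y_3 = 0.6: reduced costs (5.4, 4.2), box minimizer x = (0.0, 0.0)
g(y_3) = b*y + (c1 - a1*y)*x1 + (c2 - a2*y)*x2 = 19*0.6 + 5.4*0.0 + 4.2*0.0 = 11.4 + 0.0 + 0.0 = 11.4


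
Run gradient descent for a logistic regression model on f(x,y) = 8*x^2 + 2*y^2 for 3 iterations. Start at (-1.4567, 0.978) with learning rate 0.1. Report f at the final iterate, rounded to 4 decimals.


Gradient descent on f(x,y) = 8*x^2 + 2*y^2.
Starting point: (-1.4567, 0.978), alpha = 0.1
Step 1: grad_x = 2*8*-1.4567 = -23.3072, grad_y = 2*2*0.978 = 3.912
  x_1 = -1.4567 - 0.1*-23.3072 = 0.874
  y_1 = 0.978 - 0.1*3.912 = 0.5868
Step 2: grad_x = 2*8*0.874 = 13.9843, grad_y = 2*2*0.5868 = 2.3472
  x_2 = 0.874 - 0.1*13.9843 = -0.5244
  y_2 = 0.5868 - 0.1*2.3472 = 0.3521
Step 3: grad_x = 2*8*-0.5244 = -8.3906, grad_y = 2*2*0.3521 = 1.4083
  x_3 = -0.5244 - 0.1*-8.3906 = 0.3146
  y_3 = 0.3521 - 0.1*1.4083 = 0.2112
f(0.3146, 0.2112) = 8*0.3146^2 + 2*0.2112^2 = 0.8813


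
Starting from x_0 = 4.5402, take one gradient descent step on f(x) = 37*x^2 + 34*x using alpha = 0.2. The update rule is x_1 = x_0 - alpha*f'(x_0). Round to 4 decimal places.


We compute the gradient at x_0 and apply the update.
f'(x) = 74*x + 34
f'(4.5402) = 74*4.5402 + 34 = 369.9748
x_1 = 4.5402 - 0.2*369.9748 = -69.4548


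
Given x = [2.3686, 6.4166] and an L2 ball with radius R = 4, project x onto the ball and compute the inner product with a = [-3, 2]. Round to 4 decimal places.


Step 1: Compute ||x|| (intermediates to 6 decimals).
||x|| = sqrt(2.3686^2 + 6.4166^2) = 6.839812
Step 2: Project.
Since ||x|| > R, scale = R/||x|| = 4/6.839812 = 0.584811, proj(x) = scale * x
proj(x) = [1.385183, 3.752498]
Step 3: Dot product.
a^T * proj(x) = -3*1.385183 + 2*3.752498 = 3.3494


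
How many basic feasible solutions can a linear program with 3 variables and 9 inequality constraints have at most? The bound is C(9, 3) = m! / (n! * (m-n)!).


Each vertex corresponds to some choice of n active constraints out of m, so the number of vertices is at most C(m, n) = m! / (n!(m-n)!).
m = 9, n = 3
Numerator: 9 * 8 * 7
Denominator: 3! = 6
C(9, 3) = 84


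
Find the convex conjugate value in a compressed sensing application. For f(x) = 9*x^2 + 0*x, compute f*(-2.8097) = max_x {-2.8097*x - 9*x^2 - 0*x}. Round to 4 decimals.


f*(y) = sup_x {y*x - a*x^2 - b*x} = sup_x {(y-b)*x - a*x^2}
FOC: (y - b) - 2a*x = 0 => x* = (y - b)/(2a)
x* = (-2.8097 - 0)/(2*9) = -0.1561
f*(-2.8097) = (y-b)^2/(4a) = (-2.8097 - 0)^2/(4*9)
= 7.8944/36 = 0.2193


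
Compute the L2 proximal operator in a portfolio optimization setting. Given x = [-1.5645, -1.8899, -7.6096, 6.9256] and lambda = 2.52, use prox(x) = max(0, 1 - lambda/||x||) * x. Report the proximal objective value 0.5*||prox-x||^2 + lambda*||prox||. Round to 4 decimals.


Step 1: Compute ||x||.
||x|| = 10.5778
Step 2: Compute scaling factor.
scale = max(0, 1 - 2.52/10.5778) = 0.7618
Step 3: prox(x) = [-1.1918, -1.4397, -5.7967, 5.2757]
||prox(x)|| = 8.0578
Step 4: Proximal objective.
0.5*||prox-x||^2 = 3.1752
lambda*||prox|| = 20.3057
Total = 23.4808


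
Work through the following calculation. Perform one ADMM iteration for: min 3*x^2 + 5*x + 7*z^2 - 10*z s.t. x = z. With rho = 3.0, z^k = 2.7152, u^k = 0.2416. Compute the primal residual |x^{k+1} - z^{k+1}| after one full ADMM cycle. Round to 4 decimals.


ADMM iteration with rho = 3.0, z^k = 2.7152, u^k = 0.2416
Step 1: x-update.
Minimize 3*x^2 + 5*x + (3.0/2)*(x - 2.7152 + 0.2416)^2
FOC: (2*3 + 3.0)*x = -5 + 3.0*(2.7152 - 0.2416)
x^{k+1} = 0.269
Step 2: z-update.
Minimize 7*z^2 - 10*z + (3.0/2)*(0.269 - z + 0.2416)^2
FOC: (2*7 + 3.0)*z = 10 + 3.0*(0.269 + 0.2416)
z^{k+1} = 0.6783
Step 3: u-update.
u^{k+1} = 0.2416 + 0.269 - 0.6783 = -0.1678
Step 4: Primal residual = |0.269 - 0.6783| = 0.4094


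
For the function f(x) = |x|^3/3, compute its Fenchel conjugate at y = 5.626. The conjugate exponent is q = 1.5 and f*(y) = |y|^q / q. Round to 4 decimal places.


The conjugate exponent q satisfies 1/p + 1/q = 1.
p = 3, so q = 3/(3 - 1) = 1.5
|y|^q = 5.626^1.5 = 13.3444
f*(5.626) = 13.3444 / 1.5 = 8.8963


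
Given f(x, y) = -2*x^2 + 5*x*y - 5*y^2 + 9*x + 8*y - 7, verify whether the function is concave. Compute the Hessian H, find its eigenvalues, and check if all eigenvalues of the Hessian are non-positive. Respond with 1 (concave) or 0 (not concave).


The Hessian of f(x,y) = -2*x^2 + 5*x*y - 5*y^2 + 9*x + 8*y - 7 is:
H = [[-4, 5], [5, -10]]
Trace = -4 - 10 = -14
Determinant = -4*-10 - (5)^2 = 15
Discriminant = (-14)^2 - 4*15 = 136.0
Eigenvalues: lambda_1 = -12.831, lambda_2 = -1.169
The function is concave.

1


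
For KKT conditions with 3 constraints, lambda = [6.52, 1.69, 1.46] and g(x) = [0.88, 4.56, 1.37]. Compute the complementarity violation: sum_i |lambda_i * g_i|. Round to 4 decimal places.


KKT complementary slackness check:
lambda_1 * g_1 = 6.52 * 0.88 = 5.7376
lambda_2 * g_2 = 1.69 * 4.56 = 7.7064
lambda_3 * g_3 = 1.46 * 1.37 = 2.0002
Total violation = 5.7376 + 7.7064 + 2.0002 = 15.4442


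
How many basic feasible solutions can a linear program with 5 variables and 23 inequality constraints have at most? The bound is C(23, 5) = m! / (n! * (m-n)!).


Each vertex corresponds to some choice of n active constraints out of m, so the number of vertices is at most C(m, n) = m! / (n!(m-n)!).
m = 23, n = 5
Numerator: 23 * 22 * 21 * 20 * 19
Denominator: 5! = 120
C(23, 5) = 33649


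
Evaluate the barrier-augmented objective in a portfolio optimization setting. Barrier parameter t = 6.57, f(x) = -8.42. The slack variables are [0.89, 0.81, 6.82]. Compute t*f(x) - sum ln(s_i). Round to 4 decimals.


Step 1: Compute log-barrier.
ln values: [-0.1165, -0.2107, 1.9199]
phi = -(-0.1165 - 0.2107 + 1.9199) = -1.5926
Step 2: Compute augmented objective.
t*f(x) = 6.57*-8.42 = -55.3194
Total = -55.3194 - 1.5926 = -56.912


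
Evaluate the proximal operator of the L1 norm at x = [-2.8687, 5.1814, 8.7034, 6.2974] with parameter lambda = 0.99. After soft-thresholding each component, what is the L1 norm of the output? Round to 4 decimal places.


Soft-thresholding with lambda = 0.99:
prox(-2.8687) = sign(-2.8687)*max(|-2.8687| - 0.99, 0) = -1.8787
prox(5.1814) = sign(5.1814)*max(|5.1814| - 0.99, 0) = 4.1914
prox(8.7034) = sign(8.7034)*max(|8.7034| - 0.99, 0) = 7.7134
prox(6.2974) = sign(6.2974)*max(|6.2974| - 0.99, 0) = 5.3074
prox(x) = [-1.8787, 4.1914, 7.7134, 5.3074]
||prox(x)||_1 = 1.8787 + 4.1914 + 7.7134 + 5.3074 = 19.0909


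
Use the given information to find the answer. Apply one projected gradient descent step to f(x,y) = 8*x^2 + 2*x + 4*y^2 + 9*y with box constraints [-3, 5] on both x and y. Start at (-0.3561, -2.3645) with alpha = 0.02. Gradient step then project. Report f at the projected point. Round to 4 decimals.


Step 1: Compute gradient at (-0.3561, -2.3645).
grad_x = 2*8*-0.3561 + 2 = -3.6976
grad_y = 2*4*-2.3645 + 9 = -9.916
Step 2: Gradient step.
x_raw = -0.3561 - 0.02*-3.6976 = -0.2821
y_raw = -2.3645 - 0.02*-9.916 = -2.1662
Step 3: Project onto [-3, 5].
x_proj = clip(-0.2821) = -0.2821
y_proj = clip(-2.1662) = -2.1662
Step 4: Evaluate f.
f(-0.2821, -2.1662) = -0.6537


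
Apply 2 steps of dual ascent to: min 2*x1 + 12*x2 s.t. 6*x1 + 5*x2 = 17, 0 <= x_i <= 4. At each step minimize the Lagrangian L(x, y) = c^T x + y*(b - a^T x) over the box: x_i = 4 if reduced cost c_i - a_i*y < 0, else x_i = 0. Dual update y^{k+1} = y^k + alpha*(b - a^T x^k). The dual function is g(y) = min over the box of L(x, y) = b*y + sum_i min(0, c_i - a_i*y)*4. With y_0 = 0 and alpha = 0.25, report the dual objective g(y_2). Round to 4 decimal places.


Dual ascent for LP: min 2*x1 + 12*x2, 6*x1 + 5*x2 = 17, 0 <= x_i <= 4
Step 1: y^k = 0.0, reduced costs: (2.0, 12.0)
  x^k = (0.0, 0.0), subgradient = b - a^T x = 17.0
  y^{k+1} = 0.0 + 0.25*17.0 = 4.25
Step 2: y^k = 4.25, reduced costs: (-23.5, -9.25)
  x^k = (4.0, 4.0), subgradient = b - a^T x = -27.0
  y^{k+1} = 4.25 + 0.25*-27.0 = -2.5
Dual objective at y_2 = -2.5: reduced costs (17.0, 24.5), box minimizer x = (0.0, 0.0)
g(y_2) = b*y + (c1 - a1*y)*x1 + (c2 - a2*y)*x2 = 17*(-2.5) + 17.0*0.0 + 24.5*0.0 = -42.5 + 0.0 + 0.0 = -42.5


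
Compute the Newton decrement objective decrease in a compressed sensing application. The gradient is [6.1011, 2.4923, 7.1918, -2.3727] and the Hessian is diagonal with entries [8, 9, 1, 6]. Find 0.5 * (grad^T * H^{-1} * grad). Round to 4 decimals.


Step 1: H is diagonal, so H^(-1) * g = [0.7626, 0.2769, 7.1918, -0.3955].
Step 2: g^T H^(-1) g = sum_i g_i^2 / H_ii
  = (6.1011)^2/8 + (2.4923)^2/9 + (7.1918)^2/1 + (-2.3727)^2/6
  = 4.6529 + 0.6902 + 51.722 + 0.9383 = 58.0034
Step 3: Objective decrease = 0.5 * g^T H^(-1) g = 29.0017


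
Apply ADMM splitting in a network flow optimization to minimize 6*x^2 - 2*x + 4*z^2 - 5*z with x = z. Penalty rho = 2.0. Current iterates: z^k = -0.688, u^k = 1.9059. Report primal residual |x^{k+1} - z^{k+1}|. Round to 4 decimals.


ADMM iteration with rho = 2.0, z^k = -0.688, u^k = 1.9059
Step 1: x-update.
Minimize 6*x^2 - 2*x + (2.0/2)*(x + 0.688 + 1.9059)^2
FOC: (2*6 + 2.0)*x = 2 + 2.0*(-0.688 - 1.9059)
x^{k+1} = -0.2277
Step 2: z-update.
Minimize 4*z^2 - 5*z + (2.0/2)*(-0.2277 - z + 1.9059)^2
FOC: (2*4 + 2.0)*z = 5 + 2.0*(-0.2277 + 1.9059)
z^{k+1} = 0.8356
Step 3: u-update.
u^{k+1} = 1.9059 - 0.2277 - 0.8356 = 0.8426
Step 4: Primal residual = |-0.2277 - 0.8356| = 1.0633


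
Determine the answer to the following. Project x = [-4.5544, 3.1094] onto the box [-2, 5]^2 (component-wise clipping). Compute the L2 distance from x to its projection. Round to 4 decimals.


Project each component onto [-2, 5].
clip(-4.5544) = -2.0, clip(3.1094) = 3.1094
Projection = [-2.0, 3.1094]
Squared diffs: [6.525, 0.0]
Distance = sqrt(6.525) = 2.5544


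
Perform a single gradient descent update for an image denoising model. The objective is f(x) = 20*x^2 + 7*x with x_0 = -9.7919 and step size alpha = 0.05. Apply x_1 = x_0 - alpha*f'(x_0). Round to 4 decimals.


We compute the gradient at x_0 and apply the update.
f'(x) = 40*x + 7
f'(-9.7919) = 40*-9.7919 + 7 = -384.676
x_1 = -9.7919 - 0.05*-384.676 = 9.4419


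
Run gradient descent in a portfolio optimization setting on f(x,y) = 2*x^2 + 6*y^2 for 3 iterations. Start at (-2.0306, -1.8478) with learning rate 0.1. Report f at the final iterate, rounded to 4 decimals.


Gradient descent on f(x,y) = 2*x^2 + 6*y^2.
Starting point: (-2.0306, -1.8478), alpha = 0.1
Step 1: grad_x = 2*2*-2.0306 = -8.1224, grad_y = 2*6*-1.8478 = -22.1736
  x_1 = -2.0306 - 0.1*-8.1224 = -1.2184
  y_1 = -1.8478 - 0.1*-22.1736 = 0.3696
Step 2: grad_x = 2*2*-1.2184 = -4.8734, grad_y = 2*6*0.3696 = 4.4347
  x_2 = -1.2184 - 0.1*-4.8734 = -0.731
  y_2 = 0.3696 - 0.1*4.4347 = -0.0739
Step 3: grad_x = 2*2*-0.731 = -2.9241, grad_y = 2*6*-0.0739 = -0.8869
  x_3 = -0.731 - 0.1*-2.9241 = -0.4386
  y_3 = -0.0739 - 0.1*-0.8869 = 0.0148
f(-0.4386, 0.0148) = 2*(-0.4386)^2 + 6*0.0148^2 = 0.3861


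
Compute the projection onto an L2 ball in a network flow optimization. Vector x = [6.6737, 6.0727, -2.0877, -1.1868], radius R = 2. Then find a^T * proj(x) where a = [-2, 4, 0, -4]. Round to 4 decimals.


Step 1: Compute ||x|| (intermediates to 6 decimals).
||x|| = sqrt(6.6737^2 + 6.0727^2 + (-2.0877)^2 + (-1.1868)^2) = 9.337181
Step 2: Project.
Since ||x|| > R, scale = R/||x|| = 2/9.337181 = 0.214197, proj(x) = scale * x
proj(x) = [1.429487, 1.300754, -0.447179, -0.254209]
Step 3: Dot product.
a^T * proj(x) = -2*1.429487 + 4*1.300754 + 0*(-0.447179) - 4*(-0.254209) = 3.3609


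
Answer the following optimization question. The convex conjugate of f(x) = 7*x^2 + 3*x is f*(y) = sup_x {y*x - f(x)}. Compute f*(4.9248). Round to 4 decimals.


f*(y) = sup_x {y*x - a*x^2 - b*x} = sup_x {(y-b)*x - a*x^2}
FOC: (y - b) - 2a*x = 0 => x* = (y - b)/(2a)
x* = (4.9248 - 3)/(2*7) = 0.1375
f*(4.9248) = (y-b)^2/(4a) = (4.9248 - 3)^2/(4*7)
= 3.7049/28 = 0.1323


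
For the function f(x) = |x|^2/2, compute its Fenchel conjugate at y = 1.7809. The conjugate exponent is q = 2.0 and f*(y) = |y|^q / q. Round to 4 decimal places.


The conjugate exponent q satisfies 1/p + 1/q = 1.
p = 2, so q = 2/(2 - 1) = 2.0
|y|^q = 1.7809^2.0 = 3.1716
f*(1.7809) = 3.1716 / 2.0 = 1.5858


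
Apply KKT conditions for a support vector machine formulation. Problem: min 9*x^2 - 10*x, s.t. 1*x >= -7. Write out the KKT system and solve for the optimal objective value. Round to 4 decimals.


Step 1: Try lambda = 0 (constraint inactive).
Stationarity: 2*9*x - 10 = 0
x* = 10/(2*9) = 5/9 = 0.5556 (rounded; the exact value 5/9 is used below)
Check constraint: 1*0.5556 = 0.5556 >= -7 -- satisfied.
Step 2: Compute optimal value.
f(x*) = 9*(5/9)^2 - 10*(5/9) = -2.7778


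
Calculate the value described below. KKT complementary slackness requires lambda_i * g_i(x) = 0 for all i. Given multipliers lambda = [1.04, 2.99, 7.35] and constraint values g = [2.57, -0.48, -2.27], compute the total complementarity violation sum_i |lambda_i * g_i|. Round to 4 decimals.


KKT complementary slackness check:
lambda_1 * g_1 = 1.04 * 2.57 = 2.6728
lambda_2 * g_2 = 2.99 * -0.48 = -1.4352
lambda_3 * g_3 = 7.35 * -2.27 = -16.6845
Total violation = 2.6728 + 1.4352 + 16.6845 = 20.7925


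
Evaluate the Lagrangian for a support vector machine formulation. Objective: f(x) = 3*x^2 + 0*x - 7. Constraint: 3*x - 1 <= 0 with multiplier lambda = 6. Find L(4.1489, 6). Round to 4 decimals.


Step 1: Evaluate f(x).
f(4.1489) = 3*4.1489^2 + 0*4.1489 - 7 = 44.6401
Step 2: Evaluate g(x).
g(4.1489) = 3*4.1489 - 1 = 11.4467
Step 3: Compute Lagrangian.
L = 44.6401 + 6*11.4467 = 113.3203


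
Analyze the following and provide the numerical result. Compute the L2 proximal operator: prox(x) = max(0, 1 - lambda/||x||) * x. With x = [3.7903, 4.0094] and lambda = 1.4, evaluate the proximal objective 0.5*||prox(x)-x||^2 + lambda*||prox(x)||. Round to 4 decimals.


Step 1: Compute ||x||.
||x|| = 5.5174
Step 2: Compute scaling factor.
scale = max(0, 1 - 1.4/5.5174) = 0.7463
Step 3: prox(x) = [2.8285, 2.992]
||prox(x)|| = 4.1174
Step 4: Proximal objective.
0.5*||prox-x||^2 = 0.98
lambda*||prox|| = 5.7644
Total = 6.7444


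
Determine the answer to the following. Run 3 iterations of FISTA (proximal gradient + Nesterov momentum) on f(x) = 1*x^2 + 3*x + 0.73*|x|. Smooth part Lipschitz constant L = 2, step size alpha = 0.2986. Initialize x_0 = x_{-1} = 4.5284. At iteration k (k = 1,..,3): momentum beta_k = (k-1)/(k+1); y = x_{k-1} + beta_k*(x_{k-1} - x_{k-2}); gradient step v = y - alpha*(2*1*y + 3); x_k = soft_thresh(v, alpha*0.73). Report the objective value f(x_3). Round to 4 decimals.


FISTA on f(x) = 1*x^2 + 3*x + 0.73*|x|
L = 2, alpha = 0.2986
Iteration 1: beta = 0.0, y = 4.5284 + 0.0*(4.5284 - 4.5284) = 4.5284
  grad(y) = 12.0568, v = y - alpha*grad = 0.9282
  prox(v) = soft_thresh(0.9282, 0.218) = 0.7103
Iteration 2: beta = 0.3333, y = 0.7103 + 0.3333*(0.7103 - 4.5284) = -0.5625
  grad(y) = 1.8751, v = y - alpha*grad = -1.1224
  prox(v) = soft_thresh(-1.1224, 0.218) = -0.9044
Iteration 3: beta = 0.5, y = -0.9044 + 0.5*(-0.9044 - 0.7103) = -1.7117
  grad(y) = -0.4234, v = y - alpha*grad = -1.5853
  prox(v) = soft_thresh(-1.5853, 0.218) = -1.3673
f(x_3) = 1*(-1.3673)^2 + 3*(-1.3673) + 0.73*|-1.3673| = -1.2343


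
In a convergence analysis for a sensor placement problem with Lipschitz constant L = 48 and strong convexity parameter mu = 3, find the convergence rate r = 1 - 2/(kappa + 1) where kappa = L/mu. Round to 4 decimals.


Step 1: Compute the condition number.
kappa = L/mu = 48/3 = 16.0
Step 2: Compute the convergence rate.
r = 1 - 2/(kappa + 1) = 1 - 2*mu/(L + mu) = (L - mu)/(L + mu) = 45/51 = 0.8824


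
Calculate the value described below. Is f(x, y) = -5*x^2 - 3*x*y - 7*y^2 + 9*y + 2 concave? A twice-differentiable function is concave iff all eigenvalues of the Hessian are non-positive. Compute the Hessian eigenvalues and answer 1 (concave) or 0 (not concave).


The Hessian of f(x,y) = -5*x^2 - 3*x*y - 7*y^2 + 9*y + 2 is:
H = [[-10, -3], [-3, -14]]
Trace = -10 - 14 = -24
Determinant = -10*-14 - (-3)^2 = 131
Discriminant = (-24)^2 - 4*131 = 52.0
Eigenvalues: lambda_1 = -15.6056, lambda_2 = -8.3944
The function is concave.

1


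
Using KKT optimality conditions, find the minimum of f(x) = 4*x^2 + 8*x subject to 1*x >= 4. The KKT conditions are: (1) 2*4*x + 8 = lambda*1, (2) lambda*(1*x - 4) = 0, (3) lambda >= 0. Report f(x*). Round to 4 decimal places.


Step 1: Try lambda = 0 (constraint inactive).
x_unc = -8/(2*4) = -1.0
Check: 1*-1.0 = -1.0 < 4 -- violated!
Step 2: Constraint must be active: 1*x = 4
x* = 4/1 = 4.0
lambda = (2*4*4.0 + 8)/1 = 40.0
Step 3: Compute optimal value.
f(x*) = 4*4.0^2 + 8*4.0 = 96.0


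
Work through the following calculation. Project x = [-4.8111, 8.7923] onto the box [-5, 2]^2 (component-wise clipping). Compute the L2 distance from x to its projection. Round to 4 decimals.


Project each component onto [-5, 2].
clip(-4.8111) = -4.8111, clip(8.7923) = 2.0
Projection = [-4.8111, 2.0]
Squared diffs: [0.0, 46.1353]
Distance = sqrt(46.1353) = 6.7923
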